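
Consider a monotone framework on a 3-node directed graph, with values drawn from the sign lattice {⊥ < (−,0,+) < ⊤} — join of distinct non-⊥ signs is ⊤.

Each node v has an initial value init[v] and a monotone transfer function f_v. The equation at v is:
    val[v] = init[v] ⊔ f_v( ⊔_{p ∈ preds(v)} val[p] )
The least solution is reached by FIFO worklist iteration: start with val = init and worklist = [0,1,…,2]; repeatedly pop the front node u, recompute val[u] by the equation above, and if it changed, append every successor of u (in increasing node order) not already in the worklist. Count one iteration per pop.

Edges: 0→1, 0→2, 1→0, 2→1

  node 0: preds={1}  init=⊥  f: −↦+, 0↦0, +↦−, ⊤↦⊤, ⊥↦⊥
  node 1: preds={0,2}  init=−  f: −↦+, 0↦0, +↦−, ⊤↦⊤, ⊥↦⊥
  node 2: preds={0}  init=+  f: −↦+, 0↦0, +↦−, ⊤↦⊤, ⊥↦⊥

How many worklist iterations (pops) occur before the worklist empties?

7

Iteration log — 7 steps:
  step 1. node 0  ⊔preds=−  new=+  old=⊥  +wl: 
  step 2. node 1  ⊔preds=+  new=−  stable
  step 3. node 2  ⊔preds=+  new=⊤  old=+  +wl: 1
  step 4. node 1  ⊔preds=⊤  new=⊤  old=−  +wl: 0
  step 5. node 0  ⊔preds=⊤  new=⊤  old=+  +wl: 1,2
  step 6. node 1  ⊔preds=⊤  new=⊤  stable
  step 7. node 2  ⊔preds=⊤  new=⊤  stable

Least fixpoint reached:
  node 0: ⊤
  node 1: ⊤
  node 2: ⊤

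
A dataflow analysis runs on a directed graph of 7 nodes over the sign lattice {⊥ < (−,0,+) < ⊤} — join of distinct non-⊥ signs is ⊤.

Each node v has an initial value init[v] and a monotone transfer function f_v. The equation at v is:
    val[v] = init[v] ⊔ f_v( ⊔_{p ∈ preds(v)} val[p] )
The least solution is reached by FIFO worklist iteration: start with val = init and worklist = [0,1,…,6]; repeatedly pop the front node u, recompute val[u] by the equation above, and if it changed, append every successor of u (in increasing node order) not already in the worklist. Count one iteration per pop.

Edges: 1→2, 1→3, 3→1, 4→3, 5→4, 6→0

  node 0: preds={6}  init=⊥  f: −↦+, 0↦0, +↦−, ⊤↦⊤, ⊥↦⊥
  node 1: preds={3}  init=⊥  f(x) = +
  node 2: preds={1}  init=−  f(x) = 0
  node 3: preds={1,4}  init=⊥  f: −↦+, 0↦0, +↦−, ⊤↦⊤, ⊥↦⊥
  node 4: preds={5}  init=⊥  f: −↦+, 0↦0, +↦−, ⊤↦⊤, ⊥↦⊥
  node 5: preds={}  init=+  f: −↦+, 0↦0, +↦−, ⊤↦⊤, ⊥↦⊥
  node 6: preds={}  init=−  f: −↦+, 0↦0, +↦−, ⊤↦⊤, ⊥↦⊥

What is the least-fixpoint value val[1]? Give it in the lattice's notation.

Worklist (10 pops):
  #1 pop 0: in=− → + (was ⊥); enqueue []
  #2 pop 1: in=⊥ → + (was ⊥); enqueue []
  #3 pop 2: in=+ → ⊤ (was −); enqueue []
  #4 pop 3: in=+ → − (was ⊥); enqueue [1]
  #5 pop 4: in=+ → − (was ⊥); enqueue [3]
  #6 pop 5: in=⊥ → + (no change)
  #7 pop 6: in=⊥ → − (no change)
  #8 pop 1: in=− → + (no change)
  #9 pop 3: in=⊤ → ⊤ (was −); enqueue [1]
  #10 pop 1: in=⊤ → + (no change)

Fixpoint:
  val[0] = +
  val[1] = +
  val[2] = ⊤
  val[3] = ⊤
  val[4] = −
  val[5] = +
  val[6] = −

+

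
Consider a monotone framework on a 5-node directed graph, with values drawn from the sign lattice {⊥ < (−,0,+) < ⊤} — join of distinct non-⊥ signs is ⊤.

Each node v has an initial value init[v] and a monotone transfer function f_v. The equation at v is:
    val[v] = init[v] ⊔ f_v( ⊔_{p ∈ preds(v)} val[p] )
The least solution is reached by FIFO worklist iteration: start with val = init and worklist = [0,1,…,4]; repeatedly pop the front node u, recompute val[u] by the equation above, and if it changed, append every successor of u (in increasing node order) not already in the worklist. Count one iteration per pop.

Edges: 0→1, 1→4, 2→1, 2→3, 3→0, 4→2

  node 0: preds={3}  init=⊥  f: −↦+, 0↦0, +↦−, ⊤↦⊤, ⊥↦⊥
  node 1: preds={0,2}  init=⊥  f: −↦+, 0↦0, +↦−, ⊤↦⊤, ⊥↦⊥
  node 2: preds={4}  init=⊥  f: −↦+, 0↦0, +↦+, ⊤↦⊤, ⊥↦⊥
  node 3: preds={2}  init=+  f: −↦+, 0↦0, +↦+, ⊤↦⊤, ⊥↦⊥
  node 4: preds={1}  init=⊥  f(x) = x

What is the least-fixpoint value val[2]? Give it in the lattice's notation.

⊤

Trace (14 dequeues):
  [1] u=0 | in + | out − | prev ⊥ | push {}
  [2] u=1 | in − | out + | prev ⊥ | push {}
  [3] u=2 | in ⊥ | out ⊥ | ==
  [4] u=3 | in ⊥ | out + | ==
  [5] u=4 | in + | out + | prev ⊥ | push {2}
  [6] u=2 | in + | out + | prev ⊥ | push {1,3}
  [7] u=1 | in ⊤ | out ⊤ | prev + | push {4}
  [8] u=3 | in + | out + | ==
  [9] u=4 | in ⊤ | out ⊤ | prev + | push {2}
  [10] u=2 | in ⊤ | out ⊤ | prev + | push {1,3}
  [11] u=1 | in ⊤ | out ⊤ | ==
  [12] u=3 | in ⊤ | out ⊤ | prev + | push {0}
  [13] u=0 | in ⊤ | out ⊤ | prev − | push {1}
  [14] u=1 | in ⊤ | out ⊤ | ==

Converged values:
  [0] ⊤
  [1] ⊤
  [2] ⊤
  [3] ⊤
  [4] ⊤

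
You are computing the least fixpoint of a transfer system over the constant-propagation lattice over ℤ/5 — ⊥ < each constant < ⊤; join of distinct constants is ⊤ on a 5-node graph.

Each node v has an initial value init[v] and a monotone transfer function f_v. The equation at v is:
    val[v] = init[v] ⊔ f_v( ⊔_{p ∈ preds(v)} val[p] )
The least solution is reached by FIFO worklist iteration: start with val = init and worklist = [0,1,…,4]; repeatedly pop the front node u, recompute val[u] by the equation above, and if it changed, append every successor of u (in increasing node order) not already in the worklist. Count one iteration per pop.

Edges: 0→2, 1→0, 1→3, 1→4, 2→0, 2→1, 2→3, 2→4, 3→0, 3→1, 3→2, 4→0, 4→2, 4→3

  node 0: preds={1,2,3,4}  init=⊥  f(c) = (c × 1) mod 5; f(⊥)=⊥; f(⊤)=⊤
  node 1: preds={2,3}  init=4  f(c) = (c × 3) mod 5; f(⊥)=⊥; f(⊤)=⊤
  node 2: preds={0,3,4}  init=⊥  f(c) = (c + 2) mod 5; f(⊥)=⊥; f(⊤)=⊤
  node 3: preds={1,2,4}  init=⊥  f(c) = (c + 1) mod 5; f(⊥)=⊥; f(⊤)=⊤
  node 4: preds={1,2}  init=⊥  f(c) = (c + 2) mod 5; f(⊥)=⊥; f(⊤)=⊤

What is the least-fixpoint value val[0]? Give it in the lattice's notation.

⊤

Worklist (12 pops):
  #1 pop 0: in=4 → 4 (was ⊥); enqueue []
  #2 pop 1: in=⊥ → 4 (no change)
  #3 pop 2: in=4 → 1 (was ⊥); enqueue [0,1]
  #4 pop 3: in=⊤ → ⊤ (was ⊥); enqueue [2]
  #5 pop 4: in=⊤ → ⊤ (was ⊥); enqueue [3]
  #6 pop 0: in=⊤ → ⊤ (was 4); enqueue []
  #7 pop 1: in=⊤ → ⊤ (was 4); enqueue [0,4]
  #8 pop 2: in=⊤ → ⊤ (was 1); enqueue [1]
  #9 pop 3: in=⊤ → ⊤ (no change)
  #10 pop 0: in=⊤ → ⊤ (no change)
  #11 pop 4: in=⊤ → ⊤ (no change)
  #12 pop 1: in=⊤ → ⊤ (no change)

Fixpoint:
  val[0] = ⊤
  val[1] = ⊤
  val[2] = ⊤
  val[3] = ⊤
  val[4] = ⊤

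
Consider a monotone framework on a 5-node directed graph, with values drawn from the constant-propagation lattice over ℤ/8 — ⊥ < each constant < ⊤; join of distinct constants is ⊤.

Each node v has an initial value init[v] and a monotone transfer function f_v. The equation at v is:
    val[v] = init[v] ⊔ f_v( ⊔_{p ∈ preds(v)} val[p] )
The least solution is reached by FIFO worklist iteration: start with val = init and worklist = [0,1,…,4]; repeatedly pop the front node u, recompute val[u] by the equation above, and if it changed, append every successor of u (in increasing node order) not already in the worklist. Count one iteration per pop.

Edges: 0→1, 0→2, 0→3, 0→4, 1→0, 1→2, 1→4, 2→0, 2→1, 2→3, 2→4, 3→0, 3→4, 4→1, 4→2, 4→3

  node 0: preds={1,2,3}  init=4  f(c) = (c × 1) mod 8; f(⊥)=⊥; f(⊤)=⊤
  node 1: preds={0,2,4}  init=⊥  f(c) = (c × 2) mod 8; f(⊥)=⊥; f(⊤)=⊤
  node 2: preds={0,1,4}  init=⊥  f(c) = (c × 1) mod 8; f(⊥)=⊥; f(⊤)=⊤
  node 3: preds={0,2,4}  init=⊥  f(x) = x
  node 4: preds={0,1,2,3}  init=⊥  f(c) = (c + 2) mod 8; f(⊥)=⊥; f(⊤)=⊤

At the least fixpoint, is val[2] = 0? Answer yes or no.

Iteration log — 11 steps:
  step 1. node 0  ⊔preds=⊥  new=4  stable
  step 2. node 1  ⊔preds=4  new=0  old=⊥  +wl: 0
  step 3. node 2  ⊔preds=⊤  new=⊤  old=⊥  +wl: 1
  step 4. node 3  ⊔preds=⊤  new=⊤  old=⊥  +wl: 
  step 5. node 4  ⊔preds=⊤  new=⊤  old=⊥  +wl: 2,3
  step 6. node 0  ⊔preds=⊤  new=⊤  old=4  +wl: 4
  step 7. node 1  ⊔preds=⊤  new=⊤  old=0  +wl: 0
  step 8. node 2  ⊔preds=⊤  new=⊤  stable
  step 9. node 3  ⊔preds=⊤  new=⊤  stable
  step 10. node 4  ⊔preds=⊤  new=⊤  stable
  step 11. node 0  ⊔preds=⊤  new=⊤  stable

Least fixpoint reached:
  node 0: ⊤
  node 1: ⊤
  node 2: ⊤
  node 3: ⊤
  node 4: ⊤

no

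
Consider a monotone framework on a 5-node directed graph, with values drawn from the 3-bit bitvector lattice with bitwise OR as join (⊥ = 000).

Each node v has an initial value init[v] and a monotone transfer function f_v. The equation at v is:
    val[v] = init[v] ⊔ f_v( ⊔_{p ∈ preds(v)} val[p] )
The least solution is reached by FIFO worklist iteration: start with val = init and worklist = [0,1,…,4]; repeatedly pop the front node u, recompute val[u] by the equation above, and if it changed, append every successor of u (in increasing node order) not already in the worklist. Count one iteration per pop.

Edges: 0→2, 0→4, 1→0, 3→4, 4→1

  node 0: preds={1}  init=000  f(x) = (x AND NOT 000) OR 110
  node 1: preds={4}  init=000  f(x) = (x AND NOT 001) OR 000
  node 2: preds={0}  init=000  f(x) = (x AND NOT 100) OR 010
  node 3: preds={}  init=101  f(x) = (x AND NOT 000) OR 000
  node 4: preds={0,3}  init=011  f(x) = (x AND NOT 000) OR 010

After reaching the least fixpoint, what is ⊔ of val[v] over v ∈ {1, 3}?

Iteration log — 8 steps:
  step 1. node 0  ⊔preds=000  new=110  old=000  +wl: 
  step 2. node 1  ⊔preds=011  new=010  old=000  +wl: 0
  step 3. node 2  ⊔preds=110  new=010  old=000  +wl: 
  step 4. node 3  ⊔preds=000  new=101  stable
  step 5. node 4  ⊔preds=111  new=111  old=011  +wl: 1
  step 6. node 0  ⊔preds=010  new=110  stable
  step 7. node 1  ⊔preds=111  new=110  old=010  +wl: 0
  step 8. node 0  ⊔preds=110  new=110  stable

Least fixpoint reached:
  node 0: 110
  node 1: 110
  node 2: 010
  node 3: 101
  node 4: 111

111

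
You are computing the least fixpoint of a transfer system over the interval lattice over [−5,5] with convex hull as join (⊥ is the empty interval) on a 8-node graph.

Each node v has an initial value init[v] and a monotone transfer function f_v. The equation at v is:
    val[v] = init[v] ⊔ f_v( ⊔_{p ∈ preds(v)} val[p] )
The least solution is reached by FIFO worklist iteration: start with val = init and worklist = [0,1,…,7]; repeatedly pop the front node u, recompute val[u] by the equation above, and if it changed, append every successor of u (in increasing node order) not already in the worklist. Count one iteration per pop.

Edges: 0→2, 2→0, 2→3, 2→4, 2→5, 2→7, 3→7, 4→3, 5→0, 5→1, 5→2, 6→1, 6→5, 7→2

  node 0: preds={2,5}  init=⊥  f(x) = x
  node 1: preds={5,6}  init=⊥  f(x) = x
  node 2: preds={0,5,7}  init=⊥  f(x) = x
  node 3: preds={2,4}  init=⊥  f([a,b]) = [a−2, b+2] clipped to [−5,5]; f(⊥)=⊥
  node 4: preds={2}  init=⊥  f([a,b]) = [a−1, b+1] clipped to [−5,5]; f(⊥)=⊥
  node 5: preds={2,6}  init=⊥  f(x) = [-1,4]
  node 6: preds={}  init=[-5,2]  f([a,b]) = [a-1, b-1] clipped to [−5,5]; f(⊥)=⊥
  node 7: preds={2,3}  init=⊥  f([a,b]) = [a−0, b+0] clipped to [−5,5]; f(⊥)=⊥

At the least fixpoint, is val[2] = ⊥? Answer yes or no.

Iteration log — 36 steps:
  step 1. node 0  ⊔preds=⊥  new=⊥  stable
  step 2. node 1  ⊔preds=[-5,2]  new=[-5,2]  old=⊥  +wl: 
  step 3. node 2  ⊔preds=⊥  new=⊥  stable
  step 4. node 3  ⊔preds=⊥  new=⊥  stable
  step 5. node 4  ⊔preds=⊥  new=⊥  stable
  step 6. node 5  ⊔preds=[-5,2]  new=[-1,4]  old=⊥  +wl: 0,1,2
  step 7. node 6  ⊔preds=⊥  new=[-5,2]  stable
  step 8. node 7  ⊔preds=⊥  new=⊥  stable
  step 9. node 0  ⊔preds=[-1,4]  new=[-1,4]  old=⊥  +wl: 
  step 10. node 1  ⊔preds=[-5,4]  new=[-5,4]  old=[-5,2]  +wl: 
  step 11. node 2  ⊔preds=[-1,4]  new=[-1,4]  old=⊥  +wl: 0,3,4,5,7
  step 12. node 0  ⊔preds=[-1,4]  new=[-1,4]  stable
  step 13. node 3  ⊔preds=[-1,4]  new=[-3,5]  old=⊥  +wl: 
  step 14. node 4  ⊔preds=[-1,4]  new=[-2,5]  old=⊥  +wl: 3
  step 15. node 5  ⊔preds=[-5,4]  new=[-1,4]  stable
  step 16. node 7  ⊔preds=[-3,5]  new=[-3,5]  old=⊥  +wl: 2
  step 17. node 3  ⊔preds=[-2,5]  new=[-4,5]  old=[-3,5]  +wl: 7
  step 18. node 2  ⊔preds=[-3,5]  new=[-3,5]  old=[-1,4]  +wl: 0,3,4,5
  step 19. node 7  ⊔preds=[-4,5]  new=[-4,5]  old=[-3,5]  +wl: 2
  step 20. node 0  ⊔preds=[-3,5]  new=[-3,5]  old=[-1,4]  +wl: 
  step 21. node 3  ⊔preds=[-3,5]  new=[-5,5]  old=[-4,5]  +wl: 7
  step 22. node 4  ⊔preds=[-3,5]  new=[-4,5]  old=[-2,5]  +wl: 3
  step 23. node 5  ⊔preds=[-5,5]  new=[-1,4]  stable
  step 24. node 2  ⊔preds=[-4,5]  new=[-4,5]  old=[-3,5]  +wl: 0,4,5
  step 25. node 7  ⊔preds=[-5,5]  new=[-5,5]  old=[-4,5]  +wl: 2
  step 26. node 3  ⊔preds=[-4,5]  new=[-5,5]  stable
  step 27. node 0  ⊔preds=[-4,5]  new=[-4,5]  old=[-3,5]  +wl: 
  step 28. node 4  ⊔preds=[-4,5]  new=[-5,5]  old=[-4,5]  +wl: 3
  step 29. node 5  ⊔preds=[-5,5]  new=[-1,4]  stable
  step 30. node 2  ⊔preds=[-5,5]  new=[-5,5]  old=[-4,5]  +wl: 0,4,5,7
  step 31. node 3  ⊔preds=[-5,5]  new=[-5,5]  stable
  step 32. node 0  ⊔preds=[-5,5]  new=[-5,5]  old=[-4,5]  +wl: 2
  step 33. node 4  ⊔preds=[-5,5]  new=[-5,5]  stable
  step 34. node 5  ⊔preds=[-5,5]  new=[-1,4]  stable
  step 35. node 7  ⊔preds=[-5,5]  new=[-5,5]  stable
  step 36. node 2  ⊔preds=[-5,5]  new=[-5,5]  stable

Least fixpoint reached:
  node 0: [-5,5]
  node 1: [-5,4]
  node 2: [-5,5]
  node 3: [-5,5]
  node 4: [-5,5]
  node 5: [-1,4]
  node 6: [-5,2]
  node 7: [-5,5]

no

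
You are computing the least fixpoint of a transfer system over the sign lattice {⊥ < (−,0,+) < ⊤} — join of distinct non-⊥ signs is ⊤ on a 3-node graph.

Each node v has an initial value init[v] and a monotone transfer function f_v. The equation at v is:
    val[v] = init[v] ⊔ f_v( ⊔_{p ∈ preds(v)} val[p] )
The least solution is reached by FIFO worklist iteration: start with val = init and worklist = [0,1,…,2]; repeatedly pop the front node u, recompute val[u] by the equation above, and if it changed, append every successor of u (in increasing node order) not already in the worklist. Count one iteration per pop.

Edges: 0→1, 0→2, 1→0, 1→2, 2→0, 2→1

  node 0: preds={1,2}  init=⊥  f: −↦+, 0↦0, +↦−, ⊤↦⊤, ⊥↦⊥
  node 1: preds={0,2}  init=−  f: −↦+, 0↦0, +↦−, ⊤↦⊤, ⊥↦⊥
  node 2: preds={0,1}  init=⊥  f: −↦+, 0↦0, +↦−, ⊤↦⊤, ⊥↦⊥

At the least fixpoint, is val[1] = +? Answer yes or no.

Trace (7 dequeues):
  [1] u=0 | in − | out + | prev ⊥ | push {}
  [2] u=1 | in + | out − | ==
  [3] u=2 | in ⊤ | out ⊤ | prev ⊥ | push {0,1}
  [4] u=0 | in ⊤ | out ⊤ | prev + | push {2}
  [5] u=1 | in ⊤ | out ⊤ | prev − | push {0}
  [6] u=2 | in ⊤ | out ⊤ | ==
  [7] u=0 | in ⊤ | out ⊤ | ==

Converged values:
  [0] ⊤
  [1] ⊤
  [2] ⊤

no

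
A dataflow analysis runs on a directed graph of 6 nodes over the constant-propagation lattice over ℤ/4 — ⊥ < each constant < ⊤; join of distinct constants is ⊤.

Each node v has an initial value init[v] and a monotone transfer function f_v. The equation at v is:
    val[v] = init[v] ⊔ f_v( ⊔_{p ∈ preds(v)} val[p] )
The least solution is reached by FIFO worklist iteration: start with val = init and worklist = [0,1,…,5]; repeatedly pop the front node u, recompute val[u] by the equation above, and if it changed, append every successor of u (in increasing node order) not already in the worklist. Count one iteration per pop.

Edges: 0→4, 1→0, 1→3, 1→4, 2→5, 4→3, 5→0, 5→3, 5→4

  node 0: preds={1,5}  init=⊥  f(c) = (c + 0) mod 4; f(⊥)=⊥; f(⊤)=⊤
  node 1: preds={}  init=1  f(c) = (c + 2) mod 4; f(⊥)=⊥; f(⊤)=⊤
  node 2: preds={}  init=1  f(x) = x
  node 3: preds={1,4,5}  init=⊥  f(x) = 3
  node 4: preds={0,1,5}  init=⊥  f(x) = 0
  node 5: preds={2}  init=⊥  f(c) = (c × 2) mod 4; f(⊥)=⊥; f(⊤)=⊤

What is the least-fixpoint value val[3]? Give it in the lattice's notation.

Iteration log — 9 steps:
  step 1. node 0  ⊔preds=1  new=1  old=⊥  +wl: 
  step 2. node 1  ⊔preds=⊥  new=1  stable
  step 3. node 2  ⊔preds=⊥  new=1  stable
  step 4. node 3  ⊔preds=1  new=3  old=⊥  +wl: 
  step 5. node 4  ⊔preds=1  new=0  old=⊥  +wl: 3
  step 6. node 5  ⊔preds=1  new=2  old=⊥  +wl: 0,4
  step 7. node 3  ⊔preds=⊤  new=3  stable
  step 8. node 0  ⊔preds=⊤  new=⊤  old=1  +wl: 
  step 9. node 4  ⊔preds=⊤  new=0  stable

Least fixpoint reached:
  node 0: ⊤
  node 1: 1
  node 2: 1
  node 3: 3
  node 4: 0
  node 5: 2

3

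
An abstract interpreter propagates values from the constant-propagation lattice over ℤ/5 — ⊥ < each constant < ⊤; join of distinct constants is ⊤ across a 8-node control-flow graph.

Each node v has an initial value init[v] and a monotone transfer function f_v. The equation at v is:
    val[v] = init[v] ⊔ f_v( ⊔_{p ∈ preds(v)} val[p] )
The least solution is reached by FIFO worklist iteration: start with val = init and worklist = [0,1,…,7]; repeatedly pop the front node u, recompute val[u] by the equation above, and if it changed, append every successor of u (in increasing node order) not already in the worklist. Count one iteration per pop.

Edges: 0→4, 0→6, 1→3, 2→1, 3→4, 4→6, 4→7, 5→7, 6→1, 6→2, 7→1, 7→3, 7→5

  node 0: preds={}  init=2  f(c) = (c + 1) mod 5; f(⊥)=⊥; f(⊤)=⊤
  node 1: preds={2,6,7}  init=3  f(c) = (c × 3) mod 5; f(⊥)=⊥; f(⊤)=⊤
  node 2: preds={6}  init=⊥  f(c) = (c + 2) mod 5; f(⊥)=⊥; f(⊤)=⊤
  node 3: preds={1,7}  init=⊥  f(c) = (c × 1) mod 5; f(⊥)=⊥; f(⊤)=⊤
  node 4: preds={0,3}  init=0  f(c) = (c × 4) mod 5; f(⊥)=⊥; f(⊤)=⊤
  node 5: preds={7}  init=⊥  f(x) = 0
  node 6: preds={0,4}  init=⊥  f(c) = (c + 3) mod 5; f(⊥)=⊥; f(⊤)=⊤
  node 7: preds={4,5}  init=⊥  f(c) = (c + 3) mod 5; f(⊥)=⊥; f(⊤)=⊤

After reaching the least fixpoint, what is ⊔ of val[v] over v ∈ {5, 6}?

Iteration log — 14 steps:
  step 1. node 0  ⊔preds=⊥  new=2  stable
  step 2. node 1  ⊔preds=⊥  new=3  stable
  step 3. node 2  ⊔preds=⊥  new=⊥  stable
  step 4. node 3  ⊔preds=3  new=3  old=⊥  +wl: 
  step 5. node 4  ⊔preds=⊤  new=⊤  old=0  +wl: 
  step 6. node 5  ⊔preds=⊥  new=0  old=⊥  +wl: 
  step 7. node 6  ⊔preds=⊤  new=⊤  old=⊥  +wl: 1,2
  step 8. node 7  ⊔preds=⊤  new=⊤  old=⊥  +wl: 3,5
  step 9. node 1  ⊔preds=⊤  new=⊤  old=3  +wl: 
  step 10. node 2  ⊔preds=⊤  new=⊤  old=⊥  +wl: 1
  step 11. node 3  ⊔preds=⊤  new=⊤  old=3  +wl: 4
  step 12. node 5  ⊔preds=⊤  new=0  stable
  step 13. node 1  ⊔preds=⊤  new=⊤  stable
  step 14. node 4  ⊔preds=⊤  new=⊤  stable

Least fixpoint reached:
  node 0: 2
  node 1: ⊤
  node 2: ⊤
  node 3: ⊤
  node 4: ⊤
  node 5: 0
  node 6: ⊤
  node 7: ⊤

⊤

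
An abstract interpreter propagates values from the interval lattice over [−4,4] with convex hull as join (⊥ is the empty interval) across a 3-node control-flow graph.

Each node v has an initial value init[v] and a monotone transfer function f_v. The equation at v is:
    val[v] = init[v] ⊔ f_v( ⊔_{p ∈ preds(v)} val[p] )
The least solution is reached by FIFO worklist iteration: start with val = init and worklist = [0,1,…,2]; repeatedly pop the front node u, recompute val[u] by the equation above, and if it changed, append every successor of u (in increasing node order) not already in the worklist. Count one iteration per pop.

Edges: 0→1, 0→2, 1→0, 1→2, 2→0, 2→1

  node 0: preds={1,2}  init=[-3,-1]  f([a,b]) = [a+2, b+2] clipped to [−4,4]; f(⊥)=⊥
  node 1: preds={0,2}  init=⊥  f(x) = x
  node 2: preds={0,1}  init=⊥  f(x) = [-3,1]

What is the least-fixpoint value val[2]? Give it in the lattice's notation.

Worklist (10 pops):
  #1 pop 0: in=⊥ → [-3,-1] (no change)
  #2 pop 1: in=[-3,-1] → [-3,-1] (was ⊥); enqueue [0]
  #3 pop 2: in=[-3,-1] → [-3,1] (was ⊥); enqueue [1]
  #4 pop 0: in=[-3,1] → [-3,3] (was [-3,-1]); enqueue [2]
  #5 pop 1: in=[-3,3] → [-3,3] (was [-3,-1]); enqueue [0]
  #6 pop 2: in=[-3,3] → [-3,1] (no change)
  #7 pop 0: in=[-3,3] → [-3,4] (was [-3,3]); enqueue [1,2]
  #8 pop 1: in=[-3,4] → [-3,4] (was [-3,3]); enqueue [0]
  #9 pop 2: in=[-3,4] → [-3,1] (no change)
  #10 pop 0: in=[-3,4] → [-3,4] (no change)

Fixpoint:
  val[0] = [-3,4]
  val[1] = [-3,4]
  val[2] = [-3,1]

[-3,1]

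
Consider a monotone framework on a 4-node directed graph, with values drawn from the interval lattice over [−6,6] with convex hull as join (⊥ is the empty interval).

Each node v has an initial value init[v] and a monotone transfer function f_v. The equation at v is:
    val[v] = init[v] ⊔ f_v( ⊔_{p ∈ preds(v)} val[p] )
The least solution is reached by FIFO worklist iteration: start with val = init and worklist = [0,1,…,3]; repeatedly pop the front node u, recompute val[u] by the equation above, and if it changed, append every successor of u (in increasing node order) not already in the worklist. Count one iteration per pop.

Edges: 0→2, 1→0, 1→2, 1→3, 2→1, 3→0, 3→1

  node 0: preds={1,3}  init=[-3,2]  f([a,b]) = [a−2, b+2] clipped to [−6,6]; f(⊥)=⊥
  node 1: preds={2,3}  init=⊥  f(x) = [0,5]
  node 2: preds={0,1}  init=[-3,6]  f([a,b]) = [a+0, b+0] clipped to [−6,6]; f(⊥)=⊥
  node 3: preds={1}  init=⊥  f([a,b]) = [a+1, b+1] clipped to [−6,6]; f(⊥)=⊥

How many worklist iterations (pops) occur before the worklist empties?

Iteration log — 7 steps:
  step 1. node 0  ⊔preds=⊥  new=[-3,2]  stable
  step 2. node 1  ⊔preds=[-3,6]  new=[0,5]  old=⊥  +wl: 0
  step 3. node 2  ⊔preds=[-3,5]  new=[-3,6]  stable
  step 4. node 3  ⊔preds=[0,5]  new=[1,6]  old=⊥  +wl: 1
  step 5. node 0  ⊔preds=[0,6]  new=[-3,6]  old=[-3,2]  +wl: 2
  step 6. node 1  ⊔preds=[-3,6]  new=[0,5]  stable
  step 7. node 2  ⊔preds=[-3,6]  new=[-3,6]  stable

Least fixpoint reached:
  node 0: [-3,6]
  node 1: [0,5]
  node 2: [-3,6]
  node 3: [1,6]

7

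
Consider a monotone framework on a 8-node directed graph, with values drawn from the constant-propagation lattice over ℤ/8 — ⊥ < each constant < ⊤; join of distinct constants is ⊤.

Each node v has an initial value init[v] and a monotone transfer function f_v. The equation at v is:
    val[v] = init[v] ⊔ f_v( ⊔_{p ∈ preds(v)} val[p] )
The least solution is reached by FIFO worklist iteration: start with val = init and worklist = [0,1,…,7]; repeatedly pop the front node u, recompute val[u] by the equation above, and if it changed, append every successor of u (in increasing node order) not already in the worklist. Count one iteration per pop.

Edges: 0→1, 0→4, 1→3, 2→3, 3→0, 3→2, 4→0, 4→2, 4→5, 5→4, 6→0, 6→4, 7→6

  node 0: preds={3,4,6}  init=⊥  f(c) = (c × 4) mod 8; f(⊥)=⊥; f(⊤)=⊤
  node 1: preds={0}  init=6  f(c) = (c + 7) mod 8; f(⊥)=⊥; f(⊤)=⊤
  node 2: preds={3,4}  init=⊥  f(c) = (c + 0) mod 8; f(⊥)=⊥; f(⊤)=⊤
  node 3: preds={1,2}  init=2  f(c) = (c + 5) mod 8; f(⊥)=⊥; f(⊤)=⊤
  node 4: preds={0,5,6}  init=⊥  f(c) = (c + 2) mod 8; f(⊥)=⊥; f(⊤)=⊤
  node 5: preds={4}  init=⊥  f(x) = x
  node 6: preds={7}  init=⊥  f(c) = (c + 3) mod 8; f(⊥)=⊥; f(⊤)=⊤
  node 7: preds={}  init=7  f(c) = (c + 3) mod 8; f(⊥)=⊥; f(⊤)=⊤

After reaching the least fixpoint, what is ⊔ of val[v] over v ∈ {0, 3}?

Trace (17 dequeues):
  [1] u=0 | in 2 | out 0 | prev ⊥ | push {}
  [2] u=1 | in 0 | out ⊤ | prev 6 | push {}
  [3] u=2 | in 2 | out 2 | prev ⊥ | push {}
  [4] u=3 | in ⊤ | out ⊤ | prev 2 | push {0,2}
  [5] u=4 | in 0 | out 2 | prev ⊥ | push {}
  [6] u=5 | in 2 | out 2 | prev ⊥ | push {4}
  [7] u=6 | in 7 | out 2 | prev ⊥ | push {}
  [8] u=7 | in ⊥ | out 7 | ==
  [9] u=0 | in ⊤ | out ⊤ | prev 0 | push {1}
  [10] u=2 | in ⊤ | out ⊤ | prev 2 | push {3}
  [11] u=4 | in ⊤ | out ⊤ | prev 2 | push {0,2,5}
  [12] u=1 | in ⊤ | out ⊤ | ==
  [13] u=3 | in ⊤ | out ⊤ | ==
  [14] u=0 | in ⊤ | out ⊤ | ==
  [15] u=2 | in ⊤ | out ⊤ | ==
  [16] u=5 | in ⊤ | out ⊤ | prev 2 | push {4}
  [17] u=4 | in ⊤ | out ⊤ | ==

Converged values:
  [0] ⊤
  [1] ⊤
  [2] ⊤
  [3] ⊤
  [4] ⊤
  [5] ⊤
  [6] 2
  [7] 7

⊤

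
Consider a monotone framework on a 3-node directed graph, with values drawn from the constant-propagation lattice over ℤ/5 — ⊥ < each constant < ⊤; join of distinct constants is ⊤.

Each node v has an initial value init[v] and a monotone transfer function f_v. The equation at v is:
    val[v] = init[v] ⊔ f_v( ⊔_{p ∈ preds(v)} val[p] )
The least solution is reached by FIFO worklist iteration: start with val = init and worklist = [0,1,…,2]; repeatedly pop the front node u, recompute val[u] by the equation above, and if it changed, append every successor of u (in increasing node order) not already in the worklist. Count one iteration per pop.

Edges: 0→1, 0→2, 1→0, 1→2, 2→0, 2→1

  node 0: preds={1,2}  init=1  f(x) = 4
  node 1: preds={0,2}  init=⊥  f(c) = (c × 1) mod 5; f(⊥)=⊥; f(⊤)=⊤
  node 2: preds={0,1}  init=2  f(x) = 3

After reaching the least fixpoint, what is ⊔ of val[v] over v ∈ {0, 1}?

Worklist (5 pops):
  #1 pop 0: in=2 → ⊤ (was 1); enqueue []
  #2 pop 1: in=⊤ → ⊤ (was ⊥); enqueue [0]
  #3 pop 2: in=⊤ → ⊤ (was 2); enqueue [1]
  #4 pop 0: in=⊤ → ⊤ (no change)
  #5 pop 1: in=⊤ → ⊤ (no change)

Fixpoint:
  val[0] = ⊤
  val[1] = ⊤
  val[2] = ⊤

⊤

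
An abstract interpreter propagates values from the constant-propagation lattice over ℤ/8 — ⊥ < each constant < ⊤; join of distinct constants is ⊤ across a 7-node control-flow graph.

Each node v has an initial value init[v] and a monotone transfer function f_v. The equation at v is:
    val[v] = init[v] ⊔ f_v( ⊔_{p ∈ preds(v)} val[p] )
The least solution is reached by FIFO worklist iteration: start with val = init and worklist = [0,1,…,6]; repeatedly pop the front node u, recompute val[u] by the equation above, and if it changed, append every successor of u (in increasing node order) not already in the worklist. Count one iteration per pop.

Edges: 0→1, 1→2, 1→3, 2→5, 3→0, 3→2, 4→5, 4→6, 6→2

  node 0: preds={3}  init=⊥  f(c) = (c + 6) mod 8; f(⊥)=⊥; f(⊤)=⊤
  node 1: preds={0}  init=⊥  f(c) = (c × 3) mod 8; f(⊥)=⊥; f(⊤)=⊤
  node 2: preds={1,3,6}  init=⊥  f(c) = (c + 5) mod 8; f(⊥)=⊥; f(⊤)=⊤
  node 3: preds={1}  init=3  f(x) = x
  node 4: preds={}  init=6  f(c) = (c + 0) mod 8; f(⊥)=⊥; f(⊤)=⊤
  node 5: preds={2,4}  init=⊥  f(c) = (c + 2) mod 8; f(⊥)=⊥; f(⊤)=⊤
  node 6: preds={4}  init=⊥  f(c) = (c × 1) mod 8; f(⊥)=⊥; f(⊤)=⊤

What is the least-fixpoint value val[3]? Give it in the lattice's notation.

3

Trace (9 dequeues):
  [1] u=0 | in 3 | out 1 | prev ⊥ | push {}
  [2] u=1 | in 1 | out 3 | prev ⊥ | push {}
  [3] u=2 | in 3 | out 0 | prev ⊥ | push {}
  [4] u=3 | in 3 | out 3 | ==
  [5] u=4 | in ⊥ | out 6 | ==
  [6] u=5 | in ⊤ | out ⊤ | prev ⊥ | push {}
  [7] u=6 | in 6 | out 6 | prev ⊥ | push {2}
  [8] u=2 | in ⊤ | out ⊤ | prev 0 | push {5}
  [9] u=5 | in ⊤ | out ⊤ | ==

Converged values:
  [0] 1
  [1] 3
  [2] ⊤
  [3] 3
  [4] 6
  [5] ⊤
  [6] 6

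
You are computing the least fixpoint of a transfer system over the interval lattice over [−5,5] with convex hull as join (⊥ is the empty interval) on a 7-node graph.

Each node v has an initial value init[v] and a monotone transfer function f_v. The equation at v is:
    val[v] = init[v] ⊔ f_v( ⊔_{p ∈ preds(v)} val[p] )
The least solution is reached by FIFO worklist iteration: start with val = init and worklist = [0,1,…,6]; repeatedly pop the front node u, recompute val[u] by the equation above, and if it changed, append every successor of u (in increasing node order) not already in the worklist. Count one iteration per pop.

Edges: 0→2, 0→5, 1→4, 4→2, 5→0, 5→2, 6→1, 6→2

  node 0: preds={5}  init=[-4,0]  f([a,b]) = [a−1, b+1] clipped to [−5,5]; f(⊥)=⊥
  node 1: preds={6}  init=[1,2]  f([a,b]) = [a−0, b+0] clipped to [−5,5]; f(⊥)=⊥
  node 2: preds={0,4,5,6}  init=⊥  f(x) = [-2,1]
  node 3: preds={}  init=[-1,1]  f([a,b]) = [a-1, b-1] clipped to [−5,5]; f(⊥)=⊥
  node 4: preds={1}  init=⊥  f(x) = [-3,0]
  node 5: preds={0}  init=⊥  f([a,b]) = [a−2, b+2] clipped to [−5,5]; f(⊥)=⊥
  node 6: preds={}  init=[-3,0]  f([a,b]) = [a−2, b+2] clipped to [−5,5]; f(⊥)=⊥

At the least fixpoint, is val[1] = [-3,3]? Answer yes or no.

no

Iteration log — 14 steps:
  step 1. node 0  ⊔preds=⊥  new=[-4,0]  stable
  step 2. node 1  ⊔preds=[-3,0]  new=[-3,2]  old=[1,2]  +wl: 
  step 3. node 2  ⊔preds=[-4,0]  new=[-2,1]  old=⊥  +wl: 
  step 4. node 3  ⊔preds=⊥  new=[-1,1]  stable
  step 5. node 4  ⊔preds=[-3,2]  new=[-3,0]  old=⊥  +wl: 2
  step 6. node 5  ⊔preds=[-4,0]  new=[-5,2]  old=⊥  +wl: 0
  step 7. node 6  ⊔preds=⊥  new=[-3,0]  stable
  step 8. node 2  ⊔preds=[-5,2]  new=[-2,1]  stable
  step 9. node 0  ⊔preds=[-5,2]  new=[-5,3]  old=[-4,0]  +wl: 2,5
  step 10. node 2  ⊔preds=[-5,3]  new=[-2,1]  stable
  step 11. node 5  ⊔preds=[-5,3]  new=[-5,5]  old=[-5,2]  +wl: 0,2
  step 12. node 0  ⊔preds=[-5,5]  new=[-5,5]  old=[-5,3]  +wl: 5
  step 13. node 2  ⊔preds=[-5,5]  new=[-2,1]  stable
  step 14. node 5  ⊔preds=[-5,5]  new=[-5,5]  stable

Least fixpoint reached:
  node 0: [-5,5]
  node 1: [-3,2]
  node 2: [-2,1]
  node 3: [-1,1]
  node 4: [-3,0]
  node 5: [-5,5]
  node 6: [-3,0]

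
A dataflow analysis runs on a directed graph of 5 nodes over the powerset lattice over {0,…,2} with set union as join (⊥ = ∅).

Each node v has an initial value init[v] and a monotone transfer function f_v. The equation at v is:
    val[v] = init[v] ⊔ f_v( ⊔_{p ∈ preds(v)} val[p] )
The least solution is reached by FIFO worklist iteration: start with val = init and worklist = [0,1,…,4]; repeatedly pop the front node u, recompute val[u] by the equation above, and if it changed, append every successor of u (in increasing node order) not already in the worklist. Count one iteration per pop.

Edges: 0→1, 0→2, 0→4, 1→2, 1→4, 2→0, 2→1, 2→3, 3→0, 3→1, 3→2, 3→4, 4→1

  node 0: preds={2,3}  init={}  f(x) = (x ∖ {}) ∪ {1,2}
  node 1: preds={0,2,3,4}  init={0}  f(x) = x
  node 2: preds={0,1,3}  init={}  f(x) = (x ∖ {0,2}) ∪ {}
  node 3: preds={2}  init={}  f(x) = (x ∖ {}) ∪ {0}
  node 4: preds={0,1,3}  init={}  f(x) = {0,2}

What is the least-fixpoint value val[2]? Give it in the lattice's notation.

Worklist (9 pops):
  #1 pop 0: in={} → {1,2} (was {}); enqueue []
  #2 pop 1: in={1,2} → {0,1,2} (was {0}); enqueue []
  #3 pop 2: in={0,1,2} → {1} (was {}); enqueue [0,1]
  #4 pop 3: in={1} → {0,1} (was {}); enqueue [2]
  #5 pop 4: in={0,1,2} → {0,2} (was {}); enqueue []
  #6 pop 0: in={0,1} → {0,1,2} (was {1,2}); enqueue [4]
  #7 pop 1: in={0,1,2} → {0,1,2} (no change)
  #8 pop 2: in={0,1,2} → {1} (no change)
  #9 pop 4: in={0,1,2} → {0,2} (no change)

Fixpoint:
  val[0] = {0,1,2}
  val[1] = {0,1,2}
  val[2] = {1}
  val[3] = {0,1}
  val[4] = {0,2}

{1}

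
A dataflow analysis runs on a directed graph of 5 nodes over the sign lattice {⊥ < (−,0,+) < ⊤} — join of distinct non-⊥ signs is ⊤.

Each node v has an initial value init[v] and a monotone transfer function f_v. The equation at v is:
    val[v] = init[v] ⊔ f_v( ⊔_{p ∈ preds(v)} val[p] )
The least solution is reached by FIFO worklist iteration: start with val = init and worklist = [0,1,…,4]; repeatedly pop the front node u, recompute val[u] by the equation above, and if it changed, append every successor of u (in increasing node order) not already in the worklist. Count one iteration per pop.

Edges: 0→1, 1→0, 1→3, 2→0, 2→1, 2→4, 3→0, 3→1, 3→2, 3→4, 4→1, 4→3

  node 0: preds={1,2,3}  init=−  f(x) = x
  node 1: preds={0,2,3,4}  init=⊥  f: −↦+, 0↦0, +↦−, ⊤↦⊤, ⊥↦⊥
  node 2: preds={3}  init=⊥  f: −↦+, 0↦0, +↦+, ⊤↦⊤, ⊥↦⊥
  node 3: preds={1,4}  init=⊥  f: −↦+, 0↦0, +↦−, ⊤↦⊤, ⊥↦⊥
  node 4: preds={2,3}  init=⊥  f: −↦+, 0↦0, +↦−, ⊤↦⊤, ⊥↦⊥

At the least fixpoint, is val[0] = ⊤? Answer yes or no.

Worklist (17 pops):
  #1 pop 0: in=⊥ → − (no change)
  #2 pop 1: in=− → + (was ⊥); enqueue [0]
  #3 pop 2: in=⊥ → ⊥ (no change)
  #4 pop 3: in=+ → − (was ⊥); enqueue [1,2]
  #5 pop 4: in=− → + (was ⊥); enqueue [3]
  #6 pop 0: in=⊤ → ⊤ (was −); enqueue []
  #7 pop 1: in=⊤ → ⊤ (was +); enqueue [0]
  #8 pop 2: in=− → + (was ⊥); enqueue [1,4]
  #9 pop 3: in=⊤ → ⊤ (was −); enqueue [2]
  #10 pop 0: in=⊤ → ⊤ (no change)
  #11 pop 1: in=⊤ → ⊤ (no change)
  #12 pop 4: in=⊤ → ⊤ (was +); enqueue [1,3]
  #13 pop 2: in=⊤ → ⊤ (was +); enqueue [0,4]
  #14 pop 1: in=⊤ → ⊤ (no change)
  #15 pop 3: in=⊤ → ⊤ (no change)
  #16 pop 0: in=⊤ → ⊤ (no change)
  #17 pop 4: in=⊤ → ⊤ (no change)

Fixpoint:
  val[0] = ⊤
  val[1] = ⊤
  val[2] = ⊤
  val[3] = ⊤
  val[4] = ⊤

yes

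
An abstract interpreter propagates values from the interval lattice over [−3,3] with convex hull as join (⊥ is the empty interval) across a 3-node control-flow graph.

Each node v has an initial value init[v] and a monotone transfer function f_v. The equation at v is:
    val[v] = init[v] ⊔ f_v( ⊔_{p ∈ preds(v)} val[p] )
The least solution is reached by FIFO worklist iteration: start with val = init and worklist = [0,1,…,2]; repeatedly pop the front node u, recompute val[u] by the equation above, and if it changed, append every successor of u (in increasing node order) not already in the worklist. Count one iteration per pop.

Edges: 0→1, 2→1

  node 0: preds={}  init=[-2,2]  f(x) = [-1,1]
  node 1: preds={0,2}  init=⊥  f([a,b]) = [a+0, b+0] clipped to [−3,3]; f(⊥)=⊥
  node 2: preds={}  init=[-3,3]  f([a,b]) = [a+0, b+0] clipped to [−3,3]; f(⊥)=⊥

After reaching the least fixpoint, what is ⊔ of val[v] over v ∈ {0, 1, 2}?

Iteration log — 3 steps:
  step 1. node 0  ⊔preds=⊥  new=[-2,2]  stable
  step 2. node 1  ⊔preds=[-3,3]  new=[-3,3]  old=⊥  +wl: 
  step 3. node 2  ⊔preds=⊥  new=[-3,3]  stable

Least fixpoint reached:
  node 0: [-2,2]
  node 1: [-3,3]
  node 2: [-3,3]

[-3,3]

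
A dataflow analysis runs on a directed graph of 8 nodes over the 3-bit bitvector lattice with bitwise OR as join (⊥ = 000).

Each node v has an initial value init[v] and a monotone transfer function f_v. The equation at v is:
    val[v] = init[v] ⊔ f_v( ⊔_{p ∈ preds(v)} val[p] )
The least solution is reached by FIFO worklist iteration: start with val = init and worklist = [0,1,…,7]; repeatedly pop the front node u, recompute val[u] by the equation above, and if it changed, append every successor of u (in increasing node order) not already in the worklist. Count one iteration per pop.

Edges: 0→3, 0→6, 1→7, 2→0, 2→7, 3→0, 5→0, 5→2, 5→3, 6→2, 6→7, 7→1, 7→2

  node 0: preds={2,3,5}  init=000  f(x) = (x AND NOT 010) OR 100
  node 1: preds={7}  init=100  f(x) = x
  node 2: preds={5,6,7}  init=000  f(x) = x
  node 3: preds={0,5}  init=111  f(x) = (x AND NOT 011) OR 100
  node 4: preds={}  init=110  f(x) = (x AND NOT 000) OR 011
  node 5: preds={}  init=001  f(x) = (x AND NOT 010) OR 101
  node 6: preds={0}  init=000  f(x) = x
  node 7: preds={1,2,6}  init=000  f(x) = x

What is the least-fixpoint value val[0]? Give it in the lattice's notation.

Iteration log — 14 steps:
  step 1. node 0  ⊔preds=111  new=101  old=000  +wl: 
  step 2. node 1  ⊔preds=000  new=100  stable
  step 3. node 2  ⊔preds=001  new=001  old=000  +wl: 0
  step 4. node 3  ⊔preds=101  new=111  stable
  step 5. node 4  ⊔preds=000  new=111  old=110  +wl: 
  step 6. node 5  ⊔preds=000  new=101  old=001  +wl: 2,3
  step 7. node 6  ⊔preds=101  new=101  old=000  +wl: 
  step 8. node 7  ⊔preds=101  new=101  old=000  +wl: 1
  step 9. node 0  ⊔preds=111  new=101  stable
  step 10. node 2  ⊔preds=101  new=101  old=001  +wl: 0,7
  step 11. node 3  ⊔preds=101  new=111  stable
  step 12. node 1  ⊔preds=101  new=101  old=100  +wl: 
  step 13. node 0  ⊔preds=111  new=101  stable
  step 14. node 7  ⊔preds=101  new=101  stable

Least fixpoint reached:
  node 0: 101
  node 1: 101
  node 2: 101
  node 3: 111
  node 4: 111
  node 5: 101
  node 6: 101
  node 7: 101

101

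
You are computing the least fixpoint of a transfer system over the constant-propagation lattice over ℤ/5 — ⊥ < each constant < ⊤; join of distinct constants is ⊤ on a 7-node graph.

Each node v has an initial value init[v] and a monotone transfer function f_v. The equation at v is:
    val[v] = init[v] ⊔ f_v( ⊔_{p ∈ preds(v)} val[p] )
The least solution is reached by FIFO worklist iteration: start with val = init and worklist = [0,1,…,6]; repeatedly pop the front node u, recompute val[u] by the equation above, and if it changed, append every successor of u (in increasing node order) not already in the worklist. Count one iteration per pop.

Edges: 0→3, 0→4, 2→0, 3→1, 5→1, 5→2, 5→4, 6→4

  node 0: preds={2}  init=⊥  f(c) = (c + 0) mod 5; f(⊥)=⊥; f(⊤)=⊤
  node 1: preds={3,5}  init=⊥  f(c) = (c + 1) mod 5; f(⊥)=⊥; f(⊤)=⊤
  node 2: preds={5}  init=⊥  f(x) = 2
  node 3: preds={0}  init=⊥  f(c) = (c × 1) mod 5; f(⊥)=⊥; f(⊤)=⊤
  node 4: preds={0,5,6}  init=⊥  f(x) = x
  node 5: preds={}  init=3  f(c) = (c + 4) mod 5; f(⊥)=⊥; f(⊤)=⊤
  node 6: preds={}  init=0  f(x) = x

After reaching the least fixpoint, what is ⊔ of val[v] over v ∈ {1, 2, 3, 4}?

⊤

Worklist (11 pops):
  #1 pop 0: in=⊥ → ⊥ (no change)
  #2 pop 1: in=3 → 4 (was ⊥); enqueue []
  #3 pop 2: in=3 → 2 (was ⊥); enqueue [0]
  #4 pop 3: in=⊥ → ⊥ (no change)
  #5 pop 4: in=⊤ → ⊤ (was ⊥); enqueue []
  #6 pop 5: in=⊥ → 3 (no change)
  #7 pop 6: in=⊥ → 0 (no change)
  #8 pop 0: in=2 → 2 (was ⊥); enqueue [3,4]
  #9 pop 3: in=2 → 2 (was ⊥); enqueue [1]
  #10 pop 4: in=⊤ → ⊤ (no change)
  #11 pop 1: in=⊤ → ⊤ (was 4); enqueue []

Fixpoint:
  val[0] = 2
  val[1] = ⊤
  val[2] = 2
  val[3] = 2
  val[4] = ⊤
  val[5] = 3
  val[6] = 0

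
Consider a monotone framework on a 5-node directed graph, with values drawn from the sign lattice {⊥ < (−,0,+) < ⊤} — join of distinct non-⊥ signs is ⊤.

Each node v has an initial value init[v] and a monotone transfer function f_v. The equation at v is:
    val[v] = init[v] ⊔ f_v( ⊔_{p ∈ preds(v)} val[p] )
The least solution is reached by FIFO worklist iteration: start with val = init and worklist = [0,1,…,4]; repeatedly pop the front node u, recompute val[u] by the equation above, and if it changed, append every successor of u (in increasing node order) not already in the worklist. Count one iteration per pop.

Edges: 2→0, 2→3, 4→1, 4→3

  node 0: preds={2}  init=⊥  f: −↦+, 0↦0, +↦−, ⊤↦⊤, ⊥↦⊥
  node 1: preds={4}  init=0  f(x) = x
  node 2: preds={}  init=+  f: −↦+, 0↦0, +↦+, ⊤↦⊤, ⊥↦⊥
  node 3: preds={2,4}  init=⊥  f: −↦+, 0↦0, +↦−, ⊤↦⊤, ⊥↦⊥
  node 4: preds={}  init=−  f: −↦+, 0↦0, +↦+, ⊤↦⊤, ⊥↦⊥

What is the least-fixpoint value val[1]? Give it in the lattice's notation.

Iteration log — 5 steps:
  step 1. node 0  ⊔preds=+  new=−  old=⊥  +wl: 
  step 2. node 1  ⊔preds=−  new=⊤  old=0  +wl: 
  step 3. node 2  ⊔preds=⊥  new=+  stable
  step 4. node 3  ⊔preds=⊤  new=⊤  old=⊥  +wl: 
  step 5. node 4  ⊔preds=⊥  new=−  stable

Least fixpoint reached:
  node 0: −
  node 1: ⊤
  node 2: +
  node 3: ⊤
  node 4: −

⊤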